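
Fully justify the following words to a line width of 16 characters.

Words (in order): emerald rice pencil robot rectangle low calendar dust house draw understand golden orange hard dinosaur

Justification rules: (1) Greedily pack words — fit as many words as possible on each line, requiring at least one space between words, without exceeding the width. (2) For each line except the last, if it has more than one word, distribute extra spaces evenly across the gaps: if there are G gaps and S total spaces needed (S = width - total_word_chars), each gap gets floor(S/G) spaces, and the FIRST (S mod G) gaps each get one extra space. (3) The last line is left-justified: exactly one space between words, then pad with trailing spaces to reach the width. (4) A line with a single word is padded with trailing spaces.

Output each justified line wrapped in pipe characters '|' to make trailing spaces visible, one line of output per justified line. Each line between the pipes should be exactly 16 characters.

Line 1: ['emerald', 'rice'] (min_width=12, slack=4)
Line 2: ['pencil', 'robot'] (min_width=12, slack=4)
Line 3: ['rectangle', 'low'] (min_width=13, slack=3)
Line 4: ['calendar', 'dust'] (min_width=13, slack=3)
Line 5: ['house', 'draw'] (min_width=10, slack=6)
Line 6: ['understand'] (min_width=10, slack=6)
Line 7: ['golden', 'orange'] (min_width=13, slack=3)
Line 8: ['hard', 'dinosaur'] (min_width=13, slack=3)

Answer: |emerald     rice|
|pencil     robot|
|rectangle    low|
|calendar    dust|
|house       draw|
|understand      |
|golden    orange|
|hard dinosaur   |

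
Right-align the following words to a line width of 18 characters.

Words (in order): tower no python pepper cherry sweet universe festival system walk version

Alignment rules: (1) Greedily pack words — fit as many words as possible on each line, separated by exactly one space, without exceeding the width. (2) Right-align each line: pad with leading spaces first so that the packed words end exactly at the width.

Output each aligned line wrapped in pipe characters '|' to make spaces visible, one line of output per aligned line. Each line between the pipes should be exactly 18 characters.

Line 1: ['tower', 'no', 'python'] (min_width=15, slack=3)
Line 2: ['pepper', 'cherry'] (min_width=13, slack=5)
Line 3: ['sweet', 'universe'] (min_width=14, slack=4)
Line 4: ['festival', 'system'] (min_width=15, slack=3)
Line 5: ['walk', 'version'] (min_width=12, slack=6)

Answer: |   tower no python|
|     pepper cherry|
|    sweet universe|
|   festival system|
|      walk version|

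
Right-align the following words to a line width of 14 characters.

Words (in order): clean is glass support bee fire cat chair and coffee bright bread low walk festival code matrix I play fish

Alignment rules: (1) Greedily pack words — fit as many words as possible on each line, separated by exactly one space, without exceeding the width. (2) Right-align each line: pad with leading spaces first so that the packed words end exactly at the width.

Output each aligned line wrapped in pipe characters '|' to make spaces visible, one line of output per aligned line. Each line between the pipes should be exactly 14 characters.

Line 1: ['clean', 'is', 'glass'] (min_width=14, slack=0)
Line 2: ['support', 'bee'] (min_width=11, slack=3)
Line 3: ['fire', 'cat', 'chair'] (min_width=14, slack=0)
Line 4: ['and', 'coffee'] (min_width=10, slack=4)
Line 5: ['bright', 'bread'] (min_width=12, slack=2)
Line 6: ['low', 'walk'] (min_width=8, slack=6)
Line 7: ['festival', 'code'] (min_width=13, slack=1)
Line 8: ['matrix', 'I', 'play'] (min_width=13, slack=1)
Line 9: ['fish'] (min_width=4, slack=10)

Answer: |clean is glass|
|   support bee|
|fire cat chair|
|    and coffee|
|  bright bread|
|      low walk|
| festival code|
| matrix I play|
|          fish|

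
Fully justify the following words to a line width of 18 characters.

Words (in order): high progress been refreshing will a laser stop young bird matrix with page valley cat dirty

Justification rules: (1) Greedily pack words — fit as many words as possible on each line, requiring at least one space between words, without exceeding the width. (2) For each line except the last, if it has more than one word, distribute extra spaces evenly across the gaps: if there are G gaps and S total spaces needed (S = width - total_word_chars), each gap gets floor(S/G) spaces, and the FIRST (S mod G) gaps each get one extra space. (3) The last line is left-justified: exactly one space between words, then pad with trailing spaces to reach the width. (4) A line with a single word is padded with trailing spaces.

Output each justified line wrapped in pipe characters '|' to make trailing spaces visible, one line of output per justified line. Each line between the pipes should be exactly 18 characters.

Answer: |high progress been|
|refreshing  will a|
|laser  stop  young|
|bird  matrix  with|
|page   valley  cat|
|dirty             |

Derivation:
Line 1: ['high', 'progress', 'been'] (min_width=18, slack=0)
Line 2: ['refreshing', 'will', 'a'] (min_width=17, slack=1)
Line 3: ['laser', 'stop', 'young'] (min_width=16, slack=2)
Line 4: ['bird', 'matrix', 'with'] (min_width=16, slack=2)
Line 5: ['page', 'valley', 'cat'] (min_width=15, slack=3)
Line 6: ['dirty'] (min_width=5, slack=13)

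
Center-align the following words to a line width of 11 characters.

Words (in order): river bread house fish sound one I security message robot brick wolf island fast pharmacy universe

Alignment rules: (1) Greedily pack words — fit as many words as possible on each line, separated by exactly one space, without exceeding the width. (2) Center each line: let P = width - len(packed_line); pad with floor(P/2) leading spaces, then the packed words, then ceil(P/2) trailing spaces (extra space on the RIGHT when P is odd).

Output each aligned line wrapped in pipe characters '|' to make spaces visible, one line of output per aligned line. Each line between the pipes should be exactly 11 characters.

Line 1: ['river', 'bread'] (min_width=11, slack=0)
Line 2: ['house', 'fish'] (min_width=10, slack=1)
Line 3: ['sound', 'one', 'I'] (min_width=11, slack=0)
Line 4: ['security'] (min_width=8, slack=3)
Line 5: ['message'] (min_width=7, slack=4)
Line 6: ['robot', 'brick'] (min_width=11, slack=0)
Line 7: ['wolf', 'island'] (min_width=11, slack=0)
Line 8: ['fast'] (min_width=4, slack=7)
Line 9: ['pharmacy'] (min_width=8, slack=3)
Line 10: ['universe'] (min_width=8, slack=3)

Answer: |river bread|
|house fish |
|sound one I|
| security  |
|  message  |
|robot brick|
|wolf island|
|   fast    |
| pharmacy  |
| universe  |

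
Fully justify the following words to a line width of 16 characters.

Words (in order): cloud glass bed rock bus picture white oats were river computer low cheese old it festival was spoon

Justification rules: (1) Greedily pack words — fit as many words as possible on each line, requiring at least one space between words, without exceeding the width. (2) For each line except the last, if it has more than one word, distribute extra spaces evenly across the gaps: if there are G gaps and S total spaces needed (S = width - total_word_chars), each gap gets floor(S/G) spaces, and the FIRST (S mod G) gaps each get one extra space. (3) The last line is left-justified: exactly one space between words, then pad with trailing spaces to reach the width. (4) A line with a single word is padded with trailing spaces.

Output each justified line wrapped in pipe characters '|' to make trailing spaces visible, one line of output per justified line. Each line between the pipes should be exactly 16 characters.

Line 1: ['cloud', 'glass', 'bed'] (min_width=15, slack=1)
Line 2: ['rock', 'bus', 'picture'] (min_width=16, slack=0)
Line 3: ['white', 'oats', 'were'] (min_width=15, slack=1)
Line 4: ['river', 'computer'] (min_width=14, slack=2)
Line 5: ['low', 'cheese', 'old'] (min_width=14, slack=2)
Line 6: ['it', 'festival', 'was'] (min_width=15, slack=1)
Line 7: ['spoon'] (min_width=5, slack=11)

Answer: |cloud  glass bed|
|rock bus picture|
|white  oats were|
|river   computer|
|low  cheese  old|
|it  festival was|
|spoon           |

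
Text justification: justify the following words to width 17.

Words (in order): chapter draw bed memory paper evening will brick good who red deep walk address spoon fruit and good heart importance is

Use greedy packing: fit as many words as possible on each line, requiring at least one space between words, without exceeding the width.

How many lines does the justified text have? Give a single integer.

Line 1: ['chapter', 'draw', 'bed'] (min_width=16, slack=1)
Line 2: ['memory', 'paper'] (min_width=12, slack=5)
Line 3: ['evening', 'will'] (min_width=12, slack=5)
Line 4: ['brick', 'good', 'who'] (min_width=14, slack=3)
Line 5: ['red', 'deep', 'walk'] (min_width=13, slack=4)
Line 6: ['address', 'spoon'] (min_width=13, slack=4)
Line 7: ['fruit', 'and', 'good'] (min_width=14, slack=3)
Line 8: ['heart', 'importance'] (min_width=16, slack=1)
Line 9: ['is'] (min_width=2, slack=15)
Total lines: 9

Answer: 9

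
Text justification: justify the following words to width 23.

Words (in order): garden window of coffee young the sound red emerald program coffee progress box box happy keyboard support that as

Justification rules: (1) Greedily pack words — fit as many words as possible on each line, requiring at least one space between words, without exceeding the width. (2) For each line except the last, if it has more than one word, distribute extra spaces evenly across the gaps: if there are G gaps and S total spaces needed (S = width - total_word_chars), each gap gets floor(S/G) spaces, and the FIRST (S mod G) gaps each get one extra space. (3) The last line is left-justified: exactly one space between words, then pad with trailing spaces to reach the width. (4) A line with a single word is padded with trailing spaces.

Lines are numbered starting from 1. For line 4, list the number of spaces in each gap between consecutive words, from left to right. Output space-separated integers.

Answer: 2 1 1

Derivation:
Line 1: ['garden', 'window', 'of', 'coffee'] (min_width=23, slack=0)
Line 2: ['young', 'the', 'sound', 'red'] (min_width=19, slack=4)
Line 3: ['emerald', 'program', 'coffee'] (min_width=22, slack=1)
Line 4: ['progress', 'box', 'box', 'happy'] (min_width=22, slack=1)
Line 5: ['keyboard', 'support', 'that'] (min_width=21, slack=2)
Line 6: ['as'] (min_width=2, slack=21)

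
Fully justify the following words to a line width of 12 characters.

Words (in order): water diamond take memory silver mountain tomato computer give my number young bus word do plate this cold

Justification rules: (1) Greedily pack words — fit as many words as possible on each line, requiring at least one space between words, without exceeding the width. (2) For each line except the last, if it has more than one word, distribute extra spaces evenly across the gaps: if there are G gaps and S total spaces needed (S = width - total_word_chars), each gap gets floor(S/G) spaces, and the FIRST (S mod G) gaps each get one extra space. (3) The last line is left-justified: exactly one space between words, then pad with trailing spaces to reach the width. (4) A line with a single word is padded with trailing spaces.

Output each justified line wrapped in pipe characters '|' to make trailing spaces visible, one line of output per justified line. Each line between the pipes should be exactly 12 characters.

Line 1: ['water'] (min_width=5, slack=7)
Line 2: ['diamond', 'take'] (min_width=12, slack=0)
Line 3: ['memory'] (min_width=6, slack=6)
Line 4: ['silver'] (min_width=6, slack=6)
Line 5: ['mountain'] (min_width=8, slack=4)
Line 6: ['tomato'] (min_width=6, slack=6)
Line 7: ['computer'] (min_width=8, slack=4)
Line 8: ['give', 'my'] (min_width=7, slack=5)
Line 9: ['number', 'young'] (min_width=12, slack=0)
Line 10: ['bus', 'word', 'do'] (min_width=11, slack=1)
Line 11: ['plate', 'this'] (min_width=10, slack=2)
Line 12: ['cold'] (min_width=4, slack=8)

Answer: |water       |
|diamond take|
|memory      |
|silver      |
|mountain    |
|tomato      |
|computer    |
|give      my|
|number young|
|bus  word do|
|plate   this|
|cold        |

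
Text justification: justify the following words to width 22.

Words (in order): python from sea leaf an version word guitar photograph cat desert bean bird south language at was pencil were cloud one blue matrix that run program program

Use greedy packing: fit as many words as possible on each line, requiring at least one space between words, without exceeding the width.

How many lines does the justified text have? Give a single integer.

Answer: 8

Derivation:
Line 1: ['python', 'from', 'sea', 'leaf'] (min_width=20, slack=2)
Line 2: ['an', 'version', 'word', 'guitar'] (min_width=22, slack=0)
Line 3: ['photograph', 'cat', 'desert'] (min_width=21, slack=1)
Line 4: ['bean', 'bird', 'south'] (min_width=15, slack=7)
Line 5: ['language', 'at', 'was', 'pencil'] (min_width=22, slack=0)
Line 6: ['were', 'cloud', 'one', 'blue'] (min_width=19, slack=3)
Line 7: ['matrix', 'that', 'run'] (min_width=15, slack=7)
Line 8: ['program', 'program'] (min_width=15, slack=7)
Total lines: 8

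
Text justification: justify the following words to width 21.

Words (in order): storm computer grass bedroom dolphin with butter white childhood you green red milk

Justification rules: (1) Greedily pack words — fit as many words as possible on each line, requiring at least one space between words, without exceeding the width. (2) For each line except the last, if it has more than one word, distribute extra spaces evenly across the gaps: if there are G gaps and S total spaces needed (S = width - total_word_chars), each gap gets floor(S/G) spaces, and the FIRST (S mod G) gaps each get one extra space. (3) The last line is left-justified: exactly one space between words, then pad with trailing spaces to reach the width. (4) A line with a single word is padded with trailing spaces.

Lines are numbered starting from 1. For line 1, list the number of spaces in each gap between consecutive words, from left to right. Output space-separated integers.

Answer: 2 1

Derivation:
Line 1: ['storm', 'computer', 'grass'] (min_width=20, slack=1)
Line 2: ['bedroom', 'dolphin', 'with'] (min_width=20, slack=1)
Line 3: ['butter', 'white'] (min_width=12, slack=9)
Line 4: ['childhood', 'you', 'green'] (min_width=19, slack=2)
Line 5: ['red', 'milk'] (min_width=8, slack=13)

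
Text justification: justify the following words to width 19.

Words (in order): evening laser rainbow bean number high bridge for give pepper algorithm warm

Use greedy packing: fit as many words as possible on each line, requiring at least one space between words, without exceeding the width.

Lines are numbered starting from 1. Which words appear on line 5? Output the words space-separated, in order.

Answer: algorithm warm

Derivation:
Line 1: ['evening', 'laser'] (min_width=13, slack=6)
Line 2: ['rainbow', 'bean', 'number'] (min_width=19, slack=0)
Line 3: ['high', 'bridge', 'for'] (min_width=15, slack=4)
Line 4: ['give', 'pepper'] (min_width=11, slack=8)
Line 5: ['algorithm', 'warm'] (min_width=14, slack=5)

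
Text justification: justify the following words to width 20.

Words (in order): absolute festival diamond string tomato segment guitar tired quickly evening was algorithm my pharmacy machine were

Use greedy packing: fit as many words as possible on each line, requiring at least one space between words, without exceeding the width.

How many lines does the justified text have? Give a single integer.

Answer: 8

Derivation:
Line 1: ['absolute', 'festival'] (min_width=17, slack=3)
Line 2: ['diamond', 'string'] (min_width=14, slack=6)
Line 3: ['tomato', 'segment'] (min_width=14, slack=6)
Line 4: ['guitar', 'tired', 'quickly'] (min_width=20, slack=0)
Line 5: ['evening', 'was'] (min_width=11, slack=9)
Line 6: ['algorithm', 'my'] (min_width=12, slack=8)
Line 7: ['pharmacy', 'machine'] (min_width=16, slack=4)
Line 8: ['were'] (min_width=4, slack=16)
Total lines: 8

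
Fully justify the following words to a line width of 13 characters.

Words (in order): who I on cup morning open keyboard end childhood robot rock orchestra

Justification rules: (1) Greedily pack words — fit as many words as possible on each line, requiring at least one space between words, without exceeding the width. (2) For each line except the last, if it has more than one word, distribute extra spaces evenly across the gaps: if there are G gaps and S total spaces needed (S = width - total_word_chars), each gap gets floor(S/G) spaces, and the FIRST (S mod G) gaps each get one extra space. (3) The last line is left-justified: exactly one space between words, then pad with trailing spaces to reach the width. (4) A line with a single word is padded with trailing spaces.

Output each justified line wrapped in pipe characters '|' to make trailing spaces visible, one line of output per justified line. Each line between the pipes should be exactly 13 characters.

Answer: |who  I on cup|
|morning  open|
|keyboard  end|
|childhood    |
|robot    rock|
|orchestra    |

Derivation:
Line 1: ['who', 'I', 'on', 'cup'] (min_width=12, slack=1)
Line 2: ['morning', 'open'] (min_width=12, slack=1)
Line 3: ['keyboard', 'end'] (min_width=12, slack=1)
Line 4: ['childhood'] (min_width=9, slack=4)
Line 5: ['robot', 'rock'] (min_width=10, slack=3)
Line 6: ['orchestra'] (min_width=9, slack=4)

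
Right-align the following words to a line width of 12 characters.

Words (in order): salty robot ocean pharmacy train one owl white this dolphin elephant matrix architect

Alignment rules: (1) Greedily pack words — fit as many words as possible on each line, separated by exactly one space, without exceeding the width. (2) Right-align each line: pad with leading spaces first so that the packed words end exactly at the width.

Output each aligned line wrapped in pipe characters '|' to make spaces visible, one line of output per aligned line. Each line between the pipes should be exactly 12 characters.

Answer: | salty robot|
|       ocean|
|    pharmacy|
|   train one|
|   owl white|
|this dolphin|
|    elephant|
|      matrix|
|   architect|

Derivation:
Line 1: ['salty', 'robot'] (min_width=11, slack=1)
Line 2: ['ocean'] (min_width=5, slack=7)
Line 3: ['pharmacy'] (min_width=8, slack=4)
Line 4: ['train', 'one'] (min_width=9, slack=3)
Line 5: ['owl', 'white'] (min_width=9, slack=3)
Line 6: ['this', 'dolphin'] (min_width=12, slack=0)
Line 7: ['elephant'] (min_width=8, slack=4)
Line 8: ['matrix'] (min_width=6, slack=6)
Line 9: ['architect'] (min_width=9, slack=3)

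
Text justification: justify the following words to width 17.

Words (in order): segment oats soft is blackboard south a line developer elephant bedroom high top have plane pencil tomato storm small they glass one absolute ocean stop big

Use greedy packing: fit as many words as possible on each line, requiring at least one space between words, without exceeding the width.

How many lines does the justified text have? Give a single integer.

Line 1: ['segment', 'oats', 'soft'] (min_width=17, slack=0)
Line 2: ['is', 'blackboard'] (min_width=13, slack=4)
Line 3: ['south', 'a', 'line'] (min_width=12, slack=5)
Line 4: ['developer'] (min_width=9, slack=8)
Line 5: ['elephant', 'bedroom'] (min_width=16, slack=1)
Line 6: ['high', 'top', 'have'] (min_width=13, slack=4)
Line 7: ['plane', 'pencil'] (min_width=12, slack=5)
Line 8: ['tomato', 'storm'] (min_width=12, slack=5)
Line 9: ['small', 'they', 'glass'] (min_width=16, slack=1)
Line 10: ['one', 'absolute'] (min_width=12, slack=5)
Line 11: ['ocean', 'stop', 'big'] (min_width=14, slack=3)
Total lines: 11

Answer: 11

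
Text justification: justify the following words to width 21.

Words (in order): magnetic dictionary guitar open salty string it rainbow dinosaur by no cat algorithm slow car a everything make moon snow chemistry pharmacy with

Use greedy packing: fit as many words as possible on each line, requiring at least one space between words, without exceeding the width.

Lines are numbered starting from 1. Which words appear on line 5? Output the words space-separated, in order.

Answer: algorithm slow car a

Derivation:
Line 1: ['magnetic', 'dictionary'] (min_width=19, slack=2)
Line 2: ['guitar', 'open', 'salty'] (min_width=17, slack=4)
Line 3: ['string', 'it', 'rainbow'] (min_width=17, slack=4)
Line 4: ['dinosaur', 'by', 'no', 'cat'] (min_width=18, slack=3)
Line 5: ['algorithm', 'slow', 'car', 'a'] (min_width=20, slack=1)
Line 6: ['everything', 'make', 'moon'] (min_width=20, slack=1)
Line 7: ['snow', 'chemistry'] (min_width=14, slack=7)
Line 8: ['pharmacy', 'with'] (min_width=13, slack=8)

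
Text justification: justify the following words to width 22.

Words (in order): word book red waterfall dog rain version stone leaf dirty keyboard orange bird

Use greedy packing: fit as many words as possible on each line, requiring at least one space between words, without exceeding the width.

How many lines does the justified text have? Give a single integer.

Answer: 5

Derivation:
Line 1: ['word', 'book', 'red'] (min_width=13, slack=9)
Line 2: ['waterfall', 'dog', 'rain'] (min_width=18, slack=4)
Line 3: ['version', 'stone', 'leaf'] (min_width=18, slack=4)
Line 4: ['dirty', 'keyboard', 'orange'] (min_width=21, slack=1)
Line 5: ['bird'] (min_width=4, slack=18)
Total lines: 5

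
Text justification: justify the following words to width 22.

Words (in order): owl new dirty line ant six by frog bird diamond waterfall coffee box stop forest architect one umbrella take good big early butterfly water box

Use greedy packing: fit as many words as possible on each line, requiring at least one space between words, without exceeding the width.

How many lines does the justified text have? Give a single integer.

Answer: 7

Derivation:
Line 1: ['owl', 'new', 'dirty', 'line', 'ant'] (min_width=22, slack=0)
Line 2: ['six', 'by', 'frog', 'bird'] (min_width=16, slack=6)
Line 3: ['diamond', 'waterfall'] (min_width=17, slack=5)
Line 4: ['coffee', 'box', 'stop', 'forest'] (min_width=22, slack=0)
Line 5: ['architect', 'one', 'umbrella'] (min_width=22, slack=0)
Line 6: ['take', 'good', 'big', 'early'] (min_width=19, slack=3)
Line 7: ['butterfly', 'water', 'box'] (min_width=19, slack=3)
Total lines: 7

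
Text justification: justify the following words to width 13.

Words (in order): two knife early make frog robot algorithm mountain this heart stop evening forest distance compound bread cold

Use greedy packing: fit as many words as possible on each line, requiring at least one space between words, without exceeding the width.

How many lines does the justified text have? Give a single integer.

Answer: 11

Derivation:
Line 1: ['two', 'knife'] (min_width=9, slack=4)
Line 2: ['early', 'make'] (min_width=10, slack=3)
Line 3: ['frog', 'robot'] (min_width=10, slack=3)
Line 4: ['algorithm'] (min_width=9, slack=4)
Line 5: ['mountain', 'this'] (min_width=13, slack=0)
Line 6: ['heart', 'stop'] (min_width=10, slack=3)
Line 7: ['evening'] (min_width=7, slack=6)
Line 8: ['forest'] (min_width=6, slack=7)
Line 9: ['distance'] (min_width=8, slack=5)
Line 10: ['compound'] (min_width=8, slack=5)
Line 11: ['bread', 'cold'] (min_width=10, slack=3)
Total lines: 11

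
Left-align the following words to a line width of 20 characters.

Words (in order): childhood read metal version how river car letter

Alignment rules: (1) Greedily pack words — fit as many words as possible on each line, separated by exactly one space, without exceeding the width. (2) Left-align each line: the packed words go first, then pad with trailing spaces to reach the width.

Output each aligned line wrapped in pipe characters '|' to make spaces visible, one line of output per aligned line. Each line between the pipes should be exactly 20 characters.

Answer: |childhood read metal|
|version how river   |
|car letter          |

Derivation:
Line 1: ['childhood', 'read', 'metal'] (min_width=20, slack=0)
Line 2: ['version', 'how', 'river'] (min_width=17, slack=3)
Line 3: ['car', 'letter'] (min_width=10, slack=10)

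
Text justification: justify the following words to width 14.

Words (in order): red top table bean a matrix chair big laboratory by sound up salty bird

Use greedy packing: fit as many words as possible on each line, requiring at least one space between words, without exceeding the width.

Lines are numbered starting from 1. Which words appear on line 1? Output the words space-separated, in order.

Answer: red top table

Derivation:
Line 1: ['red', 'top', 'table'] (min_width=13, slack=1)
Line 2: ['bean', 'a', 'matrix'] (min_width=13, slack=1)
Line 3: ['chair', 'big'] (min_width=9, slack=5)
Line 4: ['laboratory', 'by'] (min_width=13, slack=1)
Line 5: ['sound', 'up', 'salty'] (min_width=14, slack=0)
Line 6: ['bird'] (min_width=4, slack=10)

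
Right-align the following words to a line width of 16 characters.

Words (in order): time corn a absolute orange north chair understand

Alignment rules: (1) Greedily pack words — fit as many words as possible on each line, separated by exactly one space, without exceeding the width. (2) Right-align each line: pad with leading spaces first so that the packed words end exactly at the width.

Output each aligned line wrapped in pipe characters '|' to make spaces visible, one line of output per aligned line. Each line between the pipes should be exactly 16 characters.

Line 1: ['time', 'corn', 'a'] (min_width=11, slack=5)
Line 2: ['absolute', 'orange'] (min_width=15, slack=1)
Line 3: ['north', 'chair'] (min_width=11, slack=5)
Line 4: ['understand'] (min_width=10, slack=6)

Answer: |     time corn a|
| absolute orange|
|     north chair|
|      understand|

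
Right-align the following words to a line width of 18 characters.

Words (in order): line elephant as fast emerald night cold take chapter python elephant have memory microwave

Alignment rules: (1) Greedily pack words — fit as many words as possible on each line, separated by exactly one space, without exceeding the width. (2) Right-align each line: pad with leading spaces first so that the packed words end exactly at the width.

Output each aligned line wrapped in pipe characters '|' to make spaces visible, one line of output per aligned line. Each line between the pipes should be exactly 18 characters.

Answer: |  line elephant as|
|fast emerald night|
| cold take chapter|
|   python elephant|
|       have memory|
|         microwave|

Derivation:
Line 1: ['line', 'elephant', 'as'] (min_width=16, slack=2)
Line 2: ['fast', 'emerald', 'night'] (min_width=18, slack=0)
Line 3: ['cold', 'take', 'chapter'] (min_width=17, slack=1)
Line 4: ['python', 'elephant'] (min_width=15, slack=3)
Line 5: ['have', 'memory'] (min_width=11, slack=7)
Line 6: ['microwave'] (min_width=9, slack=9)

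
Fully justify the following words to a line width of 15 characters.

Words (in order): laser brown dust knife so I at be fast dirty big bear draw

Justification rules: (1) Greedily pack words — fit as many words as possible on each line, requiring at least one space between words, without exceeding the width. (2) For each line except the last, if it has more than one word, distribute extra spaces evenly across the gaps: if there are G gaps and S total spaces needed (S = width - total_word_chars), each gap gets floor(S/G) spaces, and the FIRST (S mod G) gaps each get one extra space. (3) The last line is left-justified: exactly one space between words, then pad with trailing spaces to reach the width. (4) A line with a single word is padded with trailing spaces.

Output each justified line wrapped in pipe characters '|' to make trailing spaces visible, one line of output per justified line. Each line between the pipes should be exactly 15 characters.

Line 1: ['laser', 'brown'] (min_width=11, slack=4)
Line 2: ['dust', 'knife', 'so', 'I'] (min_width=15, slack=0)
Line 3: ['at', 'be', 'fast'] (min_width=10, slack=5)
Line 4: ['dirty', 'big', 'bear'] (min_width=14, slack=1)
Line 5: ['draw'] (min_width=4, slack=11)

Answer: |laser     brown|
|dust knife so I|
|at    be   fast|
|dirty  big bear|
|draw           |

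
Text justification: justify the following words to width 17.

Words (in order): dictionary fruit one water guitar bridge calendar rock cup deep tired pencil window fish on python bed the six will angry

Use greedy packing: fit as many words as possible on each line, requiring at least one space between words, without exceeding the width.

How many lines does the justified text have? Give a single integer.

Answer: 8

Derivation:
Line 1: ['dictionary', 'fruit'] (min_width=16, slack=1)
Line 2: ['one', 'water', 'guitar'] (min_width=16, slack=1)
Line 3: ['bridge', 'calendar'] (min_width=15, slack=2)
Line 4: ['rock', 'cup', 'deep'] (min_width=13, slack=4)
Line 5: ['tired', 'pencil'] (min_width=12, slack=5)
Line 6: ['window', 'fish', 'on'] (min_width=14, slack=3)
Line 7: ['python', 'bed', 'the'] (min_width=14, slack=3)
Line 8: ['six', 'will', 'angry'] (min_width=14, slack=3)
Total lines: 8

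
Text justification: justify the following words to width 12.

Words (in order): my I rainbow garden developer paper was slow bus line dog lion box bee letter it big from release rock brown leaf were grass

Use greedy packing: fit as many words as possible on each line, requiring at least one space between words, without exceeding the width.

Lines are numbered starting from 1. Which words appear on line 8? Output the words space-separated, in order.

Line 1: ['my', 'I', 'rainbow'] (min_width=12, slack=0)
Line 2: ['garden'] (min_width=6, slack=6)
Line 3: ['developer'] (min_width=9, slack=3)
Line 4: ['paper', 'was'] (min_width=9, slack=3)
Line 5: ['slow', 'bus'] (min_width=8, slack=4)
Line 6: ['line', 'dog'] (min_width=8, slack=4)
Line 7: ['lion', 'box', 'bee'] (min_width=12, slack=0)
Line 8: ['letter', 'it'] (min_width=9, slack=3)
Line 9: ['big', 'from'] (min_width=8, slack=4)
Line 10: ['release', 'rock'] (min_width=12, slack=0)
Line 11: ['brown', 'leaf'] (min_width=10, slack=2)
Line 12: ['were', 'grass'] (min_width=10, slack=2)

Answer: letter it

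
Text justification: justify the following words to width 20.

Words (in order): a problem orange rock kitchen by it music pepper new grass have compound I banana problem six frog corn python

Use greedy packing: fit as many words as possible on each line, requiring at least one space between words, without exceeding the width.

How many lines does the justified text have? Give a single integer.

Line 1: ['a', 'problem', 'orange'] (min_width=16, slack=4)
Line 2: ['rock', 'kitchen', 'by', 'it'] (min_width=18, slack=2)
Line 3: ['music', 'pepper', 'new'] (min_width=16, slack=4)
Line 4: ['grass', 'have', 'compound'] (min_width=19, slack=1)
Line 5: ['I', 'banana', 'problem', 'six'] (min_width=20, slack=0)
Line 6: ['frog', 'corn', 'python'] (min_width=16, slack=4)
Total lines: 6

Answer: 6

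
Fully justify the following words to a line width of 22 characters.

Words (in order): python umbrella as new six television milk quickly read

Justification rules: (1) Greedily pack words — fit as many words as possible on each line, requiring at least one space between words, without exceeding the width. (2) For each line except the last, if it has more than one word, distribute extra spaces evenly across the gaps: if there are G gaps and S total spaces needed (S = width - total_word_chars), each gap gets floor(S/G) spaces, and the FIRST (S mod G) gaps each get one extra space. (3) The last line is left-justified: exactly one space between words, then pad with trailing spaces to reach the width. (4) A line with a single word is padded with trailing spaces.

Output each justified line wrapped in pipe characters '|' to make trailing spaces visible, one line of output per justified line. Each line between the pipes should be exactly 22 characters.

Line 1: ['python', 'umbrella', 'as', 'new'] (min_width=22, slack=0)
Line 2: ['six', 'television', 'milk'] (min_width=19, slack=3)
Line 3: ['quickly', 'read'] (min_width=12, slack=10)

Answer: |python umbrella as new|
|six   television  milk|
|quickly read          |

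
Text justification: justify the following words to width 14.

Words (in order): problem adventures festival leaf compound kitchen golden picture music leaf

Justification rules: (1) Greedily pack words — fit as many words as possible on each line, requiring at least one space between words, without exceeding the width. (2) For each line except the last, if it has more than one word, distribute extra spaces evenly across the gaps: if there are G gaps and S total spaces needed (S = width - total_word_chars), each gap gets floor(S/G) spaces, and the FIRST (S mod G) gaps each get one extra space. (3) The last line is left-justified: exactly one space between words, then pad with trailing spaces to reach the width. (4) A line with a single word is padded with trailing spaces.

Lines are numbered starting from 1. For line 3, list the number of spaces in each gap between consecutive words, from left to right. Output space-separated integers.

Answer: 2

Derivation:
Line 1: ['problem'] (min_width=7, slack=7)
Line 2: ['adventures'] (min_width=10, slack=4)
Line 3: ['festival', 'leaf'] (min_width=13, slack=1)
Line 4: ['compound'] (min_width=8, slack=6)
Line 5: ['kitchen', 'golden'] (min_width=14, slack=0)
Line 6: ['picture', 'music'] (min_width=13, slack=1)
Line 7: ['leaf'] (min_width=4, slack=10)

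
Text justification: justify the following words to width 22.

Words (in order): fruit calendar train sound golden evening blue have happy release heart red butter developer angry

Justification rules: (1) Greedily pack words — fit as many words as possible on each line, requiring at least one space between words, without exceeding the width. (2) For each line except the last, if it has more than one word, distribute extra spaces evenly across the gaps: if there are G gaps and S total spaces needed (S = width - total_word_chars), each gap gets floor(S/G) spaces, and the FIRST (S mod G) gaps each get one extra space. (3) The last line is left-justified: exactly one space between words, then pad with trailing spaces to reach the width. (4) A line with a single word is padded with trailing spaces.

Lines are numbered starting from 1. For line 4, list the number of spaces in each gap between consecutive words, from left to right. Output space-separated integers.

Answer: 4 3

Derivation:
Line 1: ['fruit', 'calendar', 'train'] (min_width=20, slack=2)
Line 2: ['sound', 'golden', 'evening'] (min_width=20, slack=2)
Line 3: ['blue', 'have', 'happy'] (min_width=15, slack=7)
Line 4: ['release', 'heart', 'red'] (min_width=17, slack=5)
Line 5: ['butter', 'developer', 'angry'] (min_width=22, slack=0)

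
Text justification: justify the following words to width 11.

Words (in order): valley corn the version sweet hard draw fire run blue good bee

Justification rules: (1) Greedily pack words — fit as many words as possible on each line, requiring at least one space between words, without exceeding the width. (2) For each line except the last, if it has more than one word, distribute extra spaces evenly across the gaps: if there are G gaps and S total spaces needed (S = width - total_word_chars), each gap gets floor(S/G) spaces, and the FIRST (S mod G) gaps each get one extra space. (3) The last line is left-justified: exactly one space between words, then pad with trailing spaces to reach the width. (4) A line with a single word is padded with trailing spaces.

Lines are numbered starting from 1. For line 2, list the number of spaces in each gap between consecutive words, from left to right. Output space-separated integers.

Line 1: ['valley', 'corn'] (min_width=11, slack=0)
Line 2: ['the', 'version'] (min_width=11, slack=0)
Line 3: ['sweet', 'hard'] (min_width=10, slack=1)
Line 4: ['draw', 'fire'] (min_width=9, slack=2)
Line 5: ['run', 'blue'] (min_width=8, slack=3)
Line 6: ['good', 'bee'] (min_width=8, slack=3)

Answer: 1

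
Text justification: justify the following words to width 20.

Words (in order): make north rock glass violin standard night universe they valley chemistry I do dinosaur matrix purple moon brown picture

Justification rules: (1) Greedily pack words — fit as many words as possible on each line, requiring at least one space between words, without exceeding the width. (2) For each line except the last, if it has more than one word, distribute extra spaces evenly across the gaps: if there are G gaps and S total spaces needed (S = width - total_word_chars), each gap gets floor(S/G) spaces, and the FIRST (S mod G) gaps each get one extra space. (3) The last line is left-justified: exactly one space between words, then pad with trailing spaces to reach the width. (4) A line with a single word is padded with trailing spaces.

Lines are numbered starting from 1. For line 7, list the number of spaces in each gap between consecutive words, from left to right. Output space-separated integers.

Answer: 3 2

Derivation:
Line 1: ['make', 'north', 'rock'] (min_width=15, slack=5)
Line 2: ['glass', 'violin'] (min_width=12, slack=8)
Line 3: ['standard', 'night'] (min_width=14, slack=6)
Line 4: ['universe', 'they', 'valley'] (min_width=20, slack=0)
Line 5: ['chemistry', 'I', 'do'] (min_width=14, slack=6)
Line 6: ['dinosaur', 'matrix'] (min_width=15, slack=5)
Line 7: ['purple', 'moon', 'brown'] (min_width=17, slack=3)
Line 8: ['picture'] (min_width=7, slack=13)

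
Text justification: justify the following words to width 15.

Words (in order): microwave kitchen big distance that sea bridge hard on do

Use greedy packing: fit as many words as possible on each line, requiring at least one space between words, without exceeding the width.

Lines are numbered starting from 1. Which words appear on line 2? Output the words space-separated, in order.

Line 1: ['microwave'] (min_width=9, slack=6)
Line 2: ['kitchen', 'big'] (min_width=11, slack=4)
Line 3: ['distance', 'that'] (min_width=13, slack=2)
Line 4: ['sea', 'bridge', 'hard'] (min_width=15, slack=0)
Line 5: ['on', 'do'] (min_width=5, slack=10)

Answer: kitchen big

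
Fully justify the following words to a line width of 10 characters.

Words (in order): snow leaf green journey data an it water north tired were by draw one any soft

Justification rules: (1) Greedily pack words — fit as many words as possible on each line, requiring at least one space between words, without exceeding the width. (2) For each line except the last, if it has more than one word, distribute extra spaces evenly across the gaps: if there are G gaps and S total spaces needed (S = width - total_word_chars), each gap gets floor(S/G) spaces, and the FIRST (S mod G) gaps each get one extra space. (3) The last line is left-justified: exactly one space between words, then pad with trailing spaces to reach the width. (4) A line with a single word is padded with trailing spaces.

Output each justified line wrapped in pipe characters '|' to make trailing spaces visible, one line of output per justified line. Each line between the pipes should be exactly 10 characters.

Line 1: ['snow', 'leaf'] (min_width=9, slack=1)
Line 2: ['green'] (min_width=5, slack=5)
Line 3: ['journey'] (min_width=7, slack=3)
Line 4: ['data', 'an', 'it'] (min_width=10, slack=0)
Line 5: ['water'] (min_width=5, slack=5)
Line 6: ['north'] (min_width=5, slack=5)
Line 7: ['tired', 'were'] (min_width=10, slack=0)
Line 8: ['by', 'draw'] (min_width=7, slack=3)
Line 9: ['one', 'any'] (min_width=7, slack=3)
Line 10: ['soft'] (min_width=4, slack=6)

Answer: |snow  leaf|
|green     |
|journey   |
|data an it|
|water     |
|north     |
|tired were|
|by    draw|
|one    any|
|soft      |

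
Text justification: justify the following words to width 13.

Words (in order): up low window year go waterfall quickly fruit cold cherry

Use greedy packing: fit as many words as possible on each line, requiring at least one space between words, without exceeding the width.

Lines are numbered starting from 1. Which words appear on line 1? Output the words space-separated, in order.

Answer: up low window

Derivation:
Line 1: ['up', 'low', 'window'] (min_width=13, slack=0)
Line 2: ['year', 'go'] (min_width=7, slack=6)
Line 3: ['waterfall'] (min_width=9, slack=4)
Line 4: ['quickly', 'fruit'] (min_width=13, slack=0)
Line 5: ['cold', 'cherry'] (min_width=11, slack=2)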